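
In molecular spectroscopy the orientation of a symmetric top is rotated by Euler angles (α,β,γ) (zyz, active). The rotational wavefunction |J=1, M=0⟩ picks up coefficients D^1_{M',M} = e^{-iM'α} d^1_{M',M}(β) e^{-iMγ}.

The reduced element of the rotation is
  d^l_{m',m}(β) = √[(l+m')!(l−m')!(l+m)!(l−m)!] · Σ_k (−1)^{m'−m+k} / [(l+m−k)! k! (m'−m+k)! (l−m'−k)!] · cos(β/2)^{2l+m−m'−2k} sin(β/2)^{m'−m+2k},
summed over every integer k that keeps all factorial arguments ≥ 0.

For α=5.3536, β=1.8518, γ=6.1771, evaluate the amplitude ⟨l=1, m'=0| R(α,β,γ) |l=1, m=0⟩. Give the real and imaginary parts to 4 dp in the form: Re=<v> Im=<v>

D^1_{0,0}(5.3536,1.8518,6.1771) = e^{-i·0·5.3536}·d^1_{0,0}(1.8518)·e^{-i·0·6.1771}. Compute d first:
With c≡cos(β/2)=0.601116 and s≡sin(β/2)=0.799162, N=[1·1·1·1]^{1/2}=1.000000
k∈{0,1} keeps every argument non-negative
  k=0: (−1)^0·1.0000/(1)·0.6011^2·0.7992^0 = +0.361340
  k=1: (−1)^1·1.0000/(1)·0.6011^0·0.7992^2 = -0.638660
d^1_{0,0}(1.8518) = +0.361340 -0.638660 = -0.277320
Phases: e^{-i·(0)·5.3536}=+1.000000+0.000000i, e^{-i·(0)·6.1771}=+1.000000+0.000000i ⇒ D=-0.277320+0.000000i

Re=-0.2773 Im=0.0000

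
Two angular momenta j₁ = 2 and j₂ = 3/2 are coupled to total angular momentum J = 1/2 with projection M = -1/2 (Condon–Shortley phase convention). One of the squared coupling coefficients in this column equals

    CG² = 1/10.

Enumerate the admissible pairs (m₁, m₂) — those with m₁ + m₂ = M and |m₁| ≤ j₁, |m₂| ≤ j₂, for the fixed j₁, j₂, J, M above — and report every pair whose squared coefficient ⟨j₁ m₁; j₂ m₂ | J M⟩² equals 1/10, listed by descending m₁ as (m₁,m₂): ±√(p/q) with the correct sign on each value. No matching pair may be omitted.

(1,-3/2): +√(1/10)

Admissible pairs with m₁+m₂ = M = -1/2: (-2,3/2), (-1,1/2), (0,-1/2), (1,-3/2)
  (m₁,m₂)=(1,-3/2): CG² = 1/10, CG = +√(1/10)   ← matches the target
  (m₁,m₂)=(0,-1/2): CG² = 1/5, CG = −√(1/5)
  (m₁,m₂)=(-1,1/2): CG² = 3/10, CG = +√(3/10)
  (m₁,m₂)=(-2,3/2): CG² = 2/5, CG = −√(2/5)
Pairs with CG² = 1/10: (1,-3/2): +√(1/10)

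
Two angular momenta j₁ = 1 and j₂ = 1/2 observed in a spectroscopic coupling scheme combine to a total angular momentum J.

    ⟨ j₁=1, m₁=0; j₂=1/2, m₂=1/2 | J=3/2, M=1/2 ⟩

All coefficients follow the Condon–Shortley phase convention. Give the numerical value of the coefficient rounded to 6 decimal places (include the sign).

j₁+j₂−J=0  J+j₁−j₂=2  J−j₁+j₂=1  j₁+j₂+J+1=4
(j₁±m₁, j₂±m₂, J±M) = (1,1,1,0,2,1)
P² = 2/3
sum k=0..0:
  [0] +1/1 = 1
S = 1
C² = P²·S² = 2/3 ; C = +0.816497

+√(2/3) = +0.816497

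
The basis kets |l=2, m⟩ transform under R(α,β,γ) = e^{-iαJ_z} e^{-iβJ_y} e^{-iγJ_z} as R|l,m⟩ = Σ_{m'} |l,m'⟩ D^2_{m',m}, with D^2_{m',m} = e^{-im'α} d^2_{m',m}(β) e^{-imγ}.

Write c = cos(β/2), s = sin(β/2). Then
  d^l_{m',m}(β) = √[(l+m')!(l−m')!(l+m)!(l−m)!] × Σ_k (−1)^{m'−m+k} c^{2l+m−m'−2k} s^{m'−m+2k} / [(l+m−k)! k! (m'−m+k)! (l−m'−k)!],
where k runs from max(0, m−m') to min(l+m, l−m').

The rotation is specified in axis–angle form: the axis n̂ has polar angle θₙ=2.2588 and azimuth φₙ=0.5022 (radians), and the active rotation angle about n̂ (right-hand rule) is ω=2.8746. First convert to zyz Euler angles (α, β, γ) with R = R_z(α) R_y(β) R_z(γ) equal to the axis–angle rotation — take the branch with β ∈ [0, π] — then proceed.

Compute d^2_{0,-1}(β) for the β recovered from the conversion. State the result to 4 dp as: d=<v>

Axis–angle → zyz. n̂ = (sinθₙcosφₙ, sinθₙsinφₙ, cosθₙ) = (+0.677129, +0.371854, -0.634996), ω = 2.8746.
R = I cosω + sinω [n̂]ₓ + (1−cosω) n̂n̂ᵀ gives
  R = [-0.063806, +0.662198, -0.746608; +0.327133, -0.692917, -0.642534; -0.942822, -0.285237, -0.172415]
β = atan2(√(R₁₃²+R₂₃²), R₃₃) = 1.744077; α = atan2(R₂₃, R₁₃) mod 2π = 3.852211; γ = atan2(R₃₂, −R₃₁) mod 2π = 5.989404
d^2_{0,-1}(β=1.7441) via the finite sum:
With c≡cos(β/2)=0.643267 and s≡sin(β/2)=0.765642, N=[2·2·1·6]^{1/2}=4.898979
k∈{0,1} keeps every argument non-negative
  k=0: (−1)^1·4.8990/(2)·0.6433^3·0.7656^1 = -0.499201
  k=1: (−1)^2·4.8990/(2)·0.6433^1·0.7656^3 = +0.707203
d^2_{0,-1}(1.7441) = -0.499201 +0.707203 = +0.208002

d=0.2080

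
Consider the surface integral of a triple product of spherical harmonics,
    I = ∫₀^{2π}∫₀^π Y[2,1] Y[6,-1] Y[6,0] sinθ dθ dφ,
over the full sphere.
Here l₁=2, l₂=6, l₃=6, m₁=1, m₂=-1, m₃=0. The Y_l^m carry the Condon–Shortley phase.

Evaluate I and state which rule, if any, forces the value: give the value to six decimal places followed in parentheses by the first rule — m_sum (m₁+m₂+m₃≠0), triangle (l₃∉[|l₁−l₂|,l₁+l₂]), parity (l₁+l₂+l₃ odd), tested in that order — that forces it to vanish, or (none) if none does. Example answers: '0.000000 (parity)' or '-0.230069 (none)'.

Checks pass: Σm=0; 14 even; l₃=6∈[4,8].
(2·2+1)(2·6+1)(2·6+1) = 845
Δ: 2! 2! 10! / 15! → 1/90090
sum: t=0:+1/69120 t=1:−1/14400 t=2:+1/69120 = -7/172800
3j²(2 6 6; 0 0 0) = Δ·Π!·Σ² = 14/715  (sign -1)
sum: t=0:+1/28800 t=1:−1/34560 = 1/172800
3j²(2 6 6; 1 -1 0) = Δ·Π!·Σ² = 1/1430  (sign +1)
combine: 4πI² = 845·14/715·1/1430 = 7/605
take √, sign -1: I = -0.03034355
No selection rule forces the value: the integral is nonzero (none).

-0.030344 (none)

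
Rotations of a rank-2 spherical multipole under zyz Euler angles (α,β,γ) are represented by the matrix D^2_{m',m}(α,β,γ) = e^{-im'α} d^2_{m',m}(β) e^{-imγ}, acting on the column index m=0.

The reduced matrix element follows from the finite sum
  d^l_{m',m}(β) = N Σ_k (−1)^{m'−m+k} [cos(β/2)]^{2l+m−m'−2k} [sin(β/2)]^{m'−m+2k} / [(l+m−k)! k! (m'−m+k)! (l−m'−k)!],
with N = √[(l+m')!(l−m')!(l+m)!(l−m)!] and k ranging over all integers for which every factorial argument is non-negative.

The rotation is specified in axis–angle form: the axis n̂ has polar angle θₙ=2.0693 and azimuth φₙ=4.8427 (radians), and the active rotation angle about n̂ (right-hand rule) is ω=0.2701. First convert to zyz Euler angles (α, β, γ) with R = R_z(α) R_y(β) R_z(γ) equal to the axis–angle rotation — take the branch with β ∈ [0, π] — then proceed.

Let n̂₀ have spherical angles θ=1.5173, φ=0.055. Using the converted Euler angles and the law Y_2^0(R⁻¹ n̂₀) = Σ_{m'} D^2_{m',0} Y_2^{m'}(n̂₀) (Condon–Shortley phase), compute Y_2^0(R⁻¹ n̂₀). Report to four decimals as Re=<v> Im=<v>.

Re=-0.2839 Im=0.0000

Axis–angle → zyz. n̂ = (sinθₙcosφₙ, sinθₙsinφₙ, cosθₙ) = (+0.114128, -0.870852, -0.478112), ω = 0.2701.
R = I cosω + sinω [n̂]ₓ + (1−cosω) n̂n̂ᵀ gives
  R = [+0.964216, +0.123970, -0.234346; -0.131177, +0.991240, -0.015357; +0.230389, +0.045548, +0.972032]
β = atan2(√(R₁₃²+R₂₃²), R₃₃) = 0.237063; α = atan2(R₂₃, R₁₃) mod 2π = 3.207030; γ = atan2(R₃₂, −R₃₁) mod 2π = 2.946408
Need the full column D^2_{m',0} for m'=−2..2 at α=3.2070, β=0.2371, γ=2.9464.
cos(β/2)=0.992983, sin(β/2)=0.118254
d^2_{-2,0}: single k=2 term ⇒ +0.033775;  D = +0.033486+0.004408i
d^2_{-1,0}: k∈[1..2] ⇒ +0.283607 -0.004022 = +0.279585;  D = -0.278987-0.018282i
d^2_{0,0}: k∈[0..2] ⇒ +0.972228 -0.055154 +0.000196 = +0.917269;  D = +0.917269+0.000000i
d^2_{1,0}: k∈[0..1] ⇒ -0.283607 +0.004022 = -0.279585;  D = +0.278987-0.018282i
d^2_{2,0}: single k=0 term ⇒ +0.033775;  D = +0.033486-0.004408i
Y_2^{m'}(θ=1.5173,φ=0.055) and Σ D·Y over m':
  (+0.0335+0.0044i)·(+0.3828-0.0423i)  (-0.2790-0.0183i)·(+0.0412-0.0023i)  (+0.9173+0.0000i)·(-0.3127+0.0000i)  (+0.2790-0.0183i)·(-0.0412-0.0023i)  (+0.0335-0.0044i)·(+0.3828+0.0423i)
Y_2^0(R⁻¹ n̂) = -0.283870+0.000000i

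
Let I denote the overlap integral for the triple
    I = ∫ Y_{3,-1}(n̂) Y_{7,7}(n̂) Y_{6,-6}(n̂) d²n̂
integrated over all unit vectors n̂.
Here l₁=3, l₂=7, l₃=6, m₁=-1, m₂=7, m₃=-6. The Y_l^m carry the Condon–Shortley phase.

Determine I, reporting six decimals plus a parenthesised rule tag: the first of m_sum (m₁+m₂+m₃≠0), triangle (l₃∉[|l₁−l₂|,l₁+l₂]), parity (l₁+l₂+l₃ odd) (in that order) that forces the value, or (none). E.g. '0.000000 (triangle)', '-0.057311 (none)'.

m-sum 0 ✓  L=16 even ✓  4≤6≤10 ✓
Π(2lᵢ+1) = 7×15×13 = 1365
triangle coeff Δ(3,7,6) = 1/2042040
Σ_t [1,3]: t=1:−1/207360 t=2:+1/57600 t=3:−1/207360 = 1/129600
(3j)²=168/12155 [(3 7 6; 0 0 0)], sign=+1
Σ_t [4,4]: t=4:+1/174182400 = 1/174182400
(3j)²=11/340 [(3 7 6; -1 7 -6)], sign=+1
⇒ 4πI² = 882/1445
I = (+1)√(882/1445/(4π)) = 0.22039180
No selection rule forces the value: the integral is nonzero (none).

0.220392 (none)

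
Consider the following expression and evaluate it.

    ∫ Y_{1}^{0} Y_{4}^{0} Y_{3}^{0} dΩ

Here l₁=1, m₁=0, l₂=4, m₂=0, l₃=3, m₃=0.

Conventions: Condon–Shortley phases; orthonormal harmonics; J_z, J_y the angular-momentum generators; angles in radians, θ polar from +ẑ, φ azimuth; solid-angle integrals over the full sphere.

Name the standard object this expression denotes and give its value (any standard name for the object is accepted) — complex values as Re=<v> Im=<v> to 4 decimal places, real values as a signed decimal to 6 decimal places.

This is a Gaunt coefficient — the integral of a triple product of spherical harmonics over the sphere.
Rules hold: Σm=0, L=8 even, 3≤3≤5.
N = 3·9·7 = 189
Δ = 2!·0!·6!/9! = 1/252
Racah Σ t=1..1: t=1:−1/36 = -1/36
⇒ 3j(1 4 3; 0 0 0)² = 4/63, sgn +1
(m-triple is (0,0,0) — same symbol as above.)
4πI² = N·(3j₀)²·(3jₘ)² = 16/21
I = +1·√(0.761905/4π) = 0.24623252

Gaunt coefficient, +0.246233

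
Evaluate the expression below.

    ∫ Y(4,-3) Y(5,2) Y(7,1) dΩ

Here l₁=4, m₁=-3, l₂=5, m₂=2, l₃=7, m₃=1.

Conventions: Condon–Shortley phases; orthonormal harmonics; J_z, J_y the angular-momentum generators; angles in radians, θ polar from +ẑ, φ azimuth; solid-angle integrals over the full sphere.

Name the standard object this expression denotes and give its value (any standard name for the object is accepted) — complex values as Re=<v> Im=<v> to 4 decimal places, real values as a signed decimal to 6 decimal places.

Gaunt coefficient, +0.159382

This is a Gaunt coefficient — the integral of a triple product of spherical harmonics over the sphere.
Checks pass: Σm=0; 16 even; l₃=7∈[1,9].
(2·4+1)(2·5+1)(2·7+1) = 1485
Δ: 2! 6! 8! / 17! → 1/6126120
sum: t=0:+1/69120 t=1:−1/20736 t=2:+1/69120 = -1/51840
3j²(4 5 7; 0 0 0) = Δ·Π!·Σ² = 280/21879  (sign +1)
sum: t=1:−1/1036800 t=2:+1/172800 = 1/207360
3j²(4 5 7; -3 2 1) = Δ·Π!·Σ² = 245/14586  (sign +1)
combine: 4πI² = 1485·280/21879·245/14586 = 171500/537251
take √, sign +1: I = 0.15938172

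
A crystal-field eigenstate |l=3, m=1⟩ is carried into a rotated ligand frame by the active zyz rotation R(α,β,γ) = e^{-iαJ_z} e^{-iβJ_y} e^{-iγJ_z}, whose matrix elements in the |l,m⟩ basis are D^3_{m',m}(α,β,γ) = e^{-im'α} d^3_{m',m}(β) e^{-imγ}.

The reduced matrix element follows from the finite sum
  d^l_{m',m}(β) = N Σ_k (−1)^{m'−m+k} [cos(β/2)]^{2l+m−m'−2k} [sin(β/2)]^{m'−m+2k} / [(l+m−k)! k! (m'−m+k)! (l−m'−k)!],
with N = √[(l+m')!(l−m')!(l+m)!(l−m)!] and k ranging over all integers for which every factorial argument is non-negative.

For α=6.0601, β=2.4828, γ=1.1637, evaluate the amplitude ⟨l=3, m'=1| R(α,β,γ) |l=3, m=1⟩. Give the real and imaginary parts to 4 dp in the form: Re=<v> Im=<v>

D^3_{1,1}(6.0601,2.4828,1.1637) = e^{-i·1·6.0601}·d^3_{1,1}(2.4828)·e^{-i·1·1.1637}. Compute d first:
Half-angle: c=0.323472, s=0.946238. N=√(24·2·24·2)=48.000000
k∈{0,1,2} keeps every argument non-negative
  k=0: (−1)^0·48.0000/(48)·0.3235^6·0.9462^0 = +0.001146
  k=1: (−1)^1·48.0000/(6)·0.3235^4·0.9462^2 = -0.078422
  k=2: (−1)^2·48.0000/(8)·0.3235^2·0.9462^4 = +0.503298
d^3_{1,1}(2.4828) = +0.001146 -0.078422 +0.503298 = +0.426022
D = (+0.975220+0.221240i)·(+0.426022)·(+0.395945-0.918274i) = +0.251051-0.344192i

Re=0.2511 Im=-0.3442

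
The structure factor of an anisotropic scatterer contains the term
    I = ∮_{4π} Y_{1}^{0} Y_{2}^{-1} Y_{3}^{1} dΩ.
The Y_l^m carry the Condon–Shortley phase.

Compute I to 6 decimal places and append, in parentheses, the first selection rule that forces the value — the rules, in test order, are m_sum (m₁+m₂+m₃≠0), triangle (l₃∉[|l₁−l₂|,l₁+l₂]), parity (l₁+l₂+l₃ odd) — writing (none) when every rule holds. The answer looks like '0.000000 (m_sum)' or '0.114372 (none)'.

-0.233597 (none)

Rules hold: Σm=0, L=6 even, 1≤3≤3.
N = 3·5·7 = 105
Δ = 0!·2!·4!/7! = 1/105
Racah Σ t=0..0: t=0:+1/4 = 1/4
⇒ 3j(1 2 3; 0 0 0)² = 3/35, sgn -1
Racah Σ t=0..0: t=0:+1/6 = 1/6
⇒ 3j(1 2 3; 0 -1 1)² = 8/105, sgn +1
4πI² = N·(3j₀)²·(3jₘ)² = 24/35
I = -1·√(0.685714/4π) = -0.23359668
No selection rule forces the value: the integral is nonzero (none).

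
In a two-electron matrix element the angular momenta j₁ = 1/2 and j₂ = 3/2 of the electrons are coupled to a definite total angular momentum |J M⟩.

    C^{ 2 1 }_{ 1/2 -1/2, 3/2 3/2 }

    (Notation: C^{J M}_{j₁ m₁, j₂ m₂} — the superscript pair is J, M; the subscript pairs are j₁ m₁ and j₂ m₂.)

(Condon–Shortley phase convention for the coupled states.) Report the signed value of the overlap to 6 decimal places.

+√(1/4) = +0.500000

j₁+j₂−J=0  J+j₁−j₂=1  J−j₁+j₂=3  j₁+j₂+J+1=5
(j₁±m₁, j₂±m₂, J±M) = (0,1,3,0,3,1)
P² = 9
sum k=0..0:
  [0] +1/6 = 1/6
S = 1/6
C² = P²·S² = 1/4 ; C = +0.500000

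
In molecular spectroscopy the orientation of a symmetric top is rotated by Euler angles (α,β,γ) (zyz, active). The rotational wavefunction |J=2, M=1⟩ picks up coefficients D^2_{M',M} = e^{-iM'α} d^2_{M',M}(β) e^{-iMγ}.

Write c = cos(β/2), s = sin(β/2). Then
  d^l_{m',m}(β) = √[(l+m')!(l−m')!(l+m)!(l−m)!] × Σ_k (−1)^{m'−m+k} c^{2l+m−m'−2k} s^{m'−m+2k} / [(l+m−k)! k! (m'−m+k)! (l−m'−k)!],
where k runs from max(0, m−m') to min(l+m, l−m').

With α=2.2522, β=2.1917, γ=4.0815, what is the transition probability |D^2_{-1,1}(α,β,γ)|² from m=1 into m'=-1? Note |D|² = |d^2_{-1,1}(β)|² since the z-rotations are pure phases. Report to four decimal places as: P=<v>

P=0.0167

Split into d^2_{-1,1}(β=2.1917) × two z-phases.
c=cos(2.191700/2)=0.457291, s=sin(2.191700/2)=0.889317; N=√[1·6·6·1]=6.000000
k: max(0,(1)−(-1))=2 … min(2+(1),2−(-1))=3
  k=2: (−1)^0·6.0000/(2)·0.4573^2·0.8893^2 = +0.496157
  k=3: (−1)^1·6.0000/(6)·0.4573^0·0.8893^4 = -0.625499
d^2_{-1,1}(2.1917) = +0.496157 -0.625499 = -0.129342
|D^2_{-1,1}|² = |d^2_{-1,1}(β)|² = (-0.129342)² = 0.016729 (the z-rotation phases have unit modulus)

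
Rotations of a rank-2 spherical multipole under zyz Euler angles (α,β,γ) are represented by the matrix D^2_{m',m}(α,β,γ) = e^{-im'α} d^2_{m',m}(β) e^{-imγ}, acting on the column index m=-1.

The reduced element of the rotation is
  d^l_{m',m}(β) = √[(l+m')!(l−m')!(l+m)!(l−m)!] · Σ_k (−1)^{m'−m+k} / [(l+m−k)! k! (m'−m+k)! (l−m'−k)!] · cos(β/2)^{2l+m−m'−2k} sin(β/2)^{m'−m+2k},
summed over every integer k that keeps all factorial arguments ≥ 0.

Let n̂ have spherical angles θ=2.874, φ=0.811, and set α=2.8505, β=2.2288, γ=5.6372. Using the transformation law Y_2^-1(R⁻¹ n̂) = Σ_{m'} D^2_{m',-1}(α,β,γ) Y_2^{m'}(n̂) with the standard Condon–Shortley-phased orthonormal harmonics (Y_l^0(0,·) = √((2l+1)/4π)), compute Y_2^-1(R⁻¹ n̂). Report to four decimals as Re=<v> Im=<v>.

Need the full column D^2_{m',-1} for m'=−2..2 at α=2.8505, β=2.2288, γ=5.6372.
cos(β/2)=0.440716, sin(β/2)=0.897647
d^2_{-2,-1}: single k=1 term ⇒ +0.153678;  D = +0.051630-0.144746i
d^2_{-1,-1}: k∈[0..1] ⇒ +0.037726 -0.469515 = -0.431790;  D = +0.255682-0.347950i
d^2_{0,-1}: k∈[0..1] ⇒ -0.188217 +0.780819 = +0.592603;  D = +0.473198-0.356738i
d^2_{1,-1}: k∈[0..1] ⇒ +0.469515 -0.649264 = -0.179749;  D = +0.168547-0.062461i
d^2_{2,-1}: single k=0 term ⇒ -0.637536;  D = -0.636239+0.040647i
Y_2^{m'}(θ=2.874,φ=0.811) and Σ D·Y over m':
  (+0.0516-0.1447i)·(-0.0014-0.0270i)  (+0.2557-0.3479i)·(-0.1357+0.1428i)  (+0.4732-0.3567i)·(+0.5646+0.0000i)  (+0.1685-0.0625i)·(+0.1357+0.1428i)  (-0.6362+0.0406i)·(-0.0014+0.0270i)
Y_2^-1(R⁻¹ n̂) = +0.309783-0.120508i

Re=0.3098 Im=-0.1205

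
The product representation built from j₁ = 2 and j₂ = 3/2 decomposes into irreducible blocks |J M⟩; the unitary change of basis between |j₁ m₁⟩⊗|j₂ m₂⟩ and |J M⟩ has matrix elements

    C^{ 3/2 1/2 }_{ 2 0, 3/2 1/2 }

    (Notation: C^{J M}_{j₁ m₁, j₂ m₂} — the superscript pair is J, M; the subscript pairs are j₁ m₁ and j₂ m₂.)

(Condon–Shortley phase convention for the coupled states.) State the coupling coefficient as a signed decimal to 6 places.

triangle: 2!*2!*1!/6! = 4/720
(j±m)!: 2!*2!*2!*1!*2!*1! = 16
prefactor² = (2J+1)*Δ*N² = 16/45
  k=1: −1/(1!*1!*1!*1!*1!*0!) = -1
  k=2: +1/(2!*0!*0!*0!*2!*1!) = 1/4
Σ = -3/4  ⇒  CG² = 16/45*(-3/4)² = 1/5
CG = −√(1/5) = -0.447214

-0.447214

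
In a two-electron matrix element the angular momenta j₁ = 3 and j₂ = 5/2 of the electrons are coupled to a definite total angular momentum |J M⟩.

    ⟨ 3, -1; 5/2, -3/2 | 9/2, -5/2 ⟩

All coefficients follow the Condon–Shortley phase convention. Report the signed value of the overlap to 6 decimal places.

+0.317821

triangle: 1!·5!·4!/11! = 2880/39916800
(j±m)!: 2!·4!·1!·4!·2!·7! = 11612160
prefactor² = (2J+1)·Δ·N² = 92160/11
  k=0: +1/(0!·1!·4!·1!·1!·3!) = 1/144
  k=1: −1/(1!·0!·3!·0!·2!·4!) = -1/288
Σ = 1/288  ⇒  CG² = 92160/11·(1/288)² = 10/99
CG = +√(10/99) = +0.317821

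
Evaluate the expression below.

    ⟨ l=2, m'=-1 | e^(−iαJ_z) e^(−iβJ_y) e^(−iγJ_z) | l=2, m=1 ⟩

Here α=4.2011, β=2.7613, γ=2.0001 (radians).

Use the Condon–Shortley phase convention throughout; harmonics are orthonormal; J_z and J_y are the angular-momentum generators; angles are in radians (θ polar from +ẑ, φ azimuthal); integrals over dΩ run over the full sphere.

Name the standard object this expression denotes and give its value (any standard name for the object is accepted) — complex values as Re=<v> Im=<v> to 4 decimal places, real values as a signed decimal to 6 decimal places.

Wigner D-matrix element, Re=0.4871 Im=-0.6677

This is a Wigner D-matrix element — the rotation-matrix element ⟨l m'| R(α,β,γ) |l m⟩ in the angular-momentum basis.
Split into d^2_{-1,1}(β=2.7613) × two z-phases.
With c≡cos(β/2)=0.189003 and s≡sin(β/2)=0.981977, N=[1·6·6·1]^{1/2}=6.000000
k: max(0,(1)−(-1))=2 … min(2+(1),2−(-1))=3
  k=2: (−1)^0·6.0000/(2)·0.1890^2·0.9820^2 = +0.103338
  k=3: (−1)^1·6.0000/(6)·0.1890^0·0.9820^4 = -0.929832
d^2_{-1,1}(2.7613) = +0.103338 -0.929832 = -0.826494
D = (-0.489302-0.872115i)·(-0.826494)·(-0.416238-0.909256i) = +0.487061-0.667731i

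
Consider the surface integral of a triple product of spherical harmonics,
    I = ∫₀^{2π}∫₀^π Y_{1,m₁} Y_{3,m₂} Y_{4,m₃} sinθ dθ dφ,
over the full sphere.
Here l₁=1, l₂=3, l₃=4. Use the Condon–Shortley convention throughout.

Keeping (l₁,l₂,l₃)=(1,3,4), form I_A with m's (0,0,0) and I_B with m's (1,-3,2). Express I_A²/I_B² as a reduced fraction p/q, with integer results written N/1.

16/1

Shared (l₁,l₂,l₃)=(1,3,4): N and (l;000)² cancel in I_A²/I_B².
A: Δ = 0!·2!·6!/9! = 1/252; Racah Σ t=0..0: t=0:+1/36 = 1/36; ⇒ 3j(1 3 4; 0 0 0)² = 4/63, sgn +1
B: Δ = 0!·2!·6!/9! = 1/252; Racah Σ t=0..0: t=0:+1/1440 = 1/1440; ⇒ 3j(1 3 4; 1 -3 2)² = 1/252, sgn +1
I_A²/I_B² = (4/63)/(1/252) = 16/1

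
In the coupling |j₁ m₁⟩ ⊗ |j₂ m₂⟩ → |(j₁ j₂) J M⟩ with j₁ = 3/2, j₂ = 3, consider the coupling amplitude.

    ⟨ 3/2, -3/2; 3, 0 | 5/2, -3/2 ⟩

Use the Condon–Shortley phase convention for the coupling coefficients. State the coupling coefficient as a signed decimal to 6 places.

triangle: 2!·1!·4!/8! = 48/40320
(j±m)!: 0!·3!·3!·3!·1!·4! = 5184
prefactor² = (2J+1)·Δ·N² = 1296/35
  k=2: +1/(2!·0!·1!·1!·0!·3!) = 1/12
Σ = 1/12  ⇒  CG² = 1296/35·(1/12)² = 9/35
CG = +√(9/35) = +0.507093

+√(9/35) = +0.507093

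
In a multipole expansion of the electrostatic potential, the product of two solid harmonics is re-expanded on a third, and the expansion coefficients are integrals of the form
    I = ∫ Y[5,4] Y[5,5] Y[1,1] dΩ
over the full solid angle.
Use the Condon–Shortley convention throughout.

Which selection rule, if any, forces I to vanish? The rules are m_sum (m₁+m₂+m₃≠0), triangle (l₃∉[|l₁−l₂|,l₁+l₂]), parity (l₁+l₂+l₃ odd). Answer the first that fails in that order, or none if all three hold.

azimuthal sum: 4 + 5 + 1 = 10  ✗
0 ≤ 1 ≤ 10 (triangle on l)
L = 5 + 5 + 1 = 11 (odd)

m_sum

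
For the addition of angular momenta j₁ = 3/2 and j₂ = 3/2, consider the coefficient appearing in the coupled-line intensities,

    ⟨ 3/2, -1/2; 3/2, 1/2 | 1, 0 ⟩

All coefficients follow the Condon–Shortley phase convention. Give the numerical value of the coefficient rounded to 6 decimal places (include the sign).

j₁+j₂−J=2  J+j₁−j₂=1  J−j₁+j₂=1  j₁+j₂+J+1=5
(j₁±m₁, j₂±m₂, J±M) = (1,2,2,1,1,1)
P² = 1/5
sum k=1..2:
  [1] −1/1 = -1
  [2] +1/2 = 1/2
S = -1/2
C² = P²·S² = 1/20 ; C = -0.223607

-0.223607  (= −√(1/20))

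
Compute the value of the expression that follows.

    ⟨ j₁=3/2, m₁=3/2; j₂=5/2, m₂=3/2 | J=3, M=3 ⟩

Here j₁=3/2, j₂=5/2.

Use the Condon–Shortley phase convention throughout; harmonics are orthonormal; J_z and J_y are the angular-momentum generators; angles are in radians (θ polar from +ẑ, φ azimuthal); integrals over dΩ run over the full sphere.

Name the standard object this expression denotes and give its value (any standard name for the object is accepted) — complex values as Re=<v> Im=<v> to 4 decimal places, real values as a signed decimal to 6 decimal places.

Clebsch–Gordan coefficient, +√(3/8) ≈ +0.612372

This is a Clebsch–Gordan (vector-coupling) coefficient.
j₁+j₂−J=1  J+j₁−j₂=2  J−j₁+j₂=4  j₁+j₂+J+1=8
(j₁±m₁, j₂±m₂, J±M) = (3,0,4,1,6,0)
P² = 864
sum k=0..0:
  [0] +1/48 = 1/48
S = 1/48
C² = P²·S² = 3/8 ; C = +0.612372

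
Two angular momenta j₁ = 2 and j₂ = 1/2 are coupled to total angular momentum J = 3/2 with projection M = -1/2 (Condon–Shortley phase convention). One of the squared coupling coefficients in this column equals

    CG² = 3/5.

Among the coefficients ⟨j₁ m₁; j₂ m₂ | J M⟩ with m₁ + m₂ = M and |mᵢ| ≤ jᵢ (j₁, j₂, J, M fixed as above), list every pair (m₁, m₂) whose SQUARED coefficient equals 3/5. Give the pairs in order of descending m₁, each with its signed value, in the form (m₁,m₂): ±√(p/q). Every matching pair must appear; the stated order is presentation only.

Admissible pairs with m₁+m₂ = M = -1/2: (-1,1/2), (0,-1/2)
  (m₁,m₂)=(0,-1/2): CG² = 2/5, CG = +√(2/5)
  (m₁,m₂)=(-1,1/2): CG² = 3/5, CG = −√(3/5)   ← matches the target
Pairs with CG² = 3/5: (-1,1/2): −√(3/5)

(-1,1/2): −√(3/5)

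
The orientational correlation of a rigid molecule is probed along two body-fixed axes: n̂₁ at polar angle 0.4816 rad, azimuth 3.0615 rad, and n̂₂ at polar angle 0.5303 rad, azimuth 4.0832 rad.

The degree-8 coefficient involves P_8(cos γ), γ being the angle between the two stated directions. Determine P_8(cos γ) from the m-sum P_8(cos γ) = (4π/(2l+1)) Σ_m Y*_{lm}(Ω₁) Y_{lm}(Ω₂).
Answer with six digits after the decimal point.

Summing Y*_{l m}(θ₁,φ₁)·Y_{l m}(θ₂,φ₂) over m ∈ [−8, 8]; prefactor 4π/(2·8+1) = 0.739198:
  [-8]  conj(Y_{8,-8})(Ω₁) = 0.00088 - 0.00065j ; Y_{8,-8}(Ω₂) = 0.00070 - 0.00209j ; Δ = -0.00000 - 0.00000j
  [-7]  conj(Y_{8,-7})(Ω₁) = -0.00708 + 0.00444j ; Y_{8,-7}(Ω₂) = -0.01435 + 0.00457j ; Δ = 0.00008 - 0.00010j
  [-6]  conj(Y_{8,-6})(Ω₁) = 0.03554 - 0.01853j ; Y_{8,-6}(Ω₂) = 0.05162 + 0.03792j ; Δ = 0.00254 + 0.00039j
  [-5]  conj(Y_{8,-5})(Ω₁) = -0.12426 + 0.05261j ; Y_{8,-5}(Ω₂) = 0.00082 - 0.18954j ; Δ = 0.00987 + 0.02360j
  [-4]  conj(Y_{8,-4})(Ω₁) = 0.30563 - 0.10141j ; Y_{8,-4}(Ω₂) = -0.31691 + 0.22856j ; Δ = -0.07368 + 0.10199j
  [-3]  conj(Y_{8,-3})(Ω₁) = -0.49604 + 0.12154j ; Y_{8,-3}(Ω₂) = 0.48635 + 0.15943j ; Δ = -0.26063 - 0.01998j
  [-2]  conj(Y_{8,-2})(Ω₁) = 0.40935 - 0.06614j ; Y_{8,-2}(Ω₂) = -0.08365 - 0.25898j ; Δ = -0.05137 - 0.10048j
  [-1]  conj(Y_{8,-1})(Ω₁) = 0.11623 - 0.00933j ; Y_{8,-1}(Ω₂) = 0.16187 - 0.22239j ; Δ = 0.01674 - 0.02736j
  [+0]  conj(Y_{8,0})(Ω₁) = -0.46144 + 0.00000j ; Y_{8,0}(Ω₂) = -0.37892 + 0.00000j ; Δ = 0.17485 + 0.00000j
  [+1]  conj(Y_{8,1})(Ω₁) = -0.11623 - 0.00933j ; Y_{8,1}(Ω₂) = -0.16187 - 0.22239j ; Δ = 0.01674 + 0.02736j
  [+2]  conj(Y_{8,2})(Ω₁) = 0.40935 + 0.06614j ; Y_{8,2}(Ω₂) = -0.08365 + 0.25898j ; Δ = -0.05137 + 0.10048j
  [+3]  conj(Y_{8,3})(Ω₁) = 0.49604 + 0.12154j ; Y_{8,3}(Ω₂) = -0.48635 + 0.15943j ; Δ = -0.26063 + 0.01998j
  [+4]  conj(Y_{8,4})(Ω₁) = 0.30563 + 0.10141j ; Y_{8,4}(Ω₂) = -0.31691 - 0.22856j ; Δ = -0.07368 - 0.10199j
  [+5]  conj(Y_{8,5})(Ω₁) = 0.12426 + 0.05261j ; Y_{8,5}(Ω₂) = -0.00082 - 0.18954j ; Δ = 0.00987 - 0.02360j
  [+6]  conj(Y_{8,6})(Ω₁) = 0.03554 + 0.01853j ; Y_{8,6}(Ω₂) = 0.05162 - 0.03792j ; Δ = 0.00254 - 0.00039j
  [+7]  conj(Y_{8,7})(Ω₁) = 0.00708 + 0.00444j ; Y_{8,7}(Ω₂) = 0.01435 + 0.00457j ; Δ = 0.00008 + 0.00010j
  [+8]  conj(Y_{8,8})(Ω₁) = 0.00088 + 0.00065j ; Y_{8,8}(Ω₂) = 0.00070 + 0.00209j ; Δ = -0.00000 + 0.00000j
Total Σ_m = -0.53805 - 0.00000j. Multiply by 0.739198: -0.39773 - 0.00000j. P_8(cos γ) = -0.397728

-0.397728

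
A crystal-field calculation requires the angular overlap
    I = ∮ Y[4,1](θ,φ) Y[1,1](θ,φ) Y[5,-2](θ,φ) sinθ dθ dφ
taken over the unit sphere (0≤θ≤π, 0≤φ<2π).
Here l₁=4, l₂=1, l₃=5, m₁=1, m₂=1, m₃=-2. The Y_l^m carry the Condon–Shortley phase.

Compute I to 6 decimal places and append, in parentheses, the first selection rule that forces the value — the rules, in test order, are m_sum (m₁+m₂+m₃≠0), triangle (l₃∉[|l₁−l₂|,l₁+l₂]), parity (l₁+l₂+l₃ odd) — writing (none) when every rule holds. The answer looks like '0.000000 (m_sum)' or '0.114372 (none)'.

0.225034 (none)

m-sum 0 ✓  L=10 even ✓  3≤5≤5 ✓
Π(2lᵢ+1) = 9×3×11 = 297
triangle coeff Δ(4,1,5) = 1/495
Σ_t [0,0]: t=0:+1/576 = 1/576
(3j)²=5/99 [(4 1 5; 0 0 0)], sign=-1
Σ_t [0,0]: t=0:+1/1440 = 1/1440
(3j)²=7/165 [(4 1 5; 1 1 -2)], sign=-1
⇒ 4πI² = 7/11
I = (+1)√(7/11/(4π)) = 0.22503380
No selection rule forces the value: the integral is nonzero (none).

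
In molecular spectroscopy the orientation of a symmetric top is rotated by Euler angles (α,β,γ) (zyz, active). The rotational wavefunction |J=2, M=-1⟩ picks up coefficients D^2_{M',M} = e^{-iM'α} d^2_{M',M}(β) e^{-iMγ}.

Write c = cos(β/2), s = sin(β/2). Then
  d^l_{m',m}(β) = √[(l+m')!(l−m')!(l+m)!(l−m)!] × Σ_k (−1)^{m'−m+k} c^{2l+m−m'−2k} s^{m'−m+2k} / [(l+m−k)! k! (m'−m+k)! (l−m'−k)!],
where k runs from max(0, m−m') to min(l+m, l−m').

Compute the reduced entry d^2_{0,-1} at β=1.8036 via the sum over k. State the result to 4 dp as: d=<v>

d^2_{0,-1}(β=1.8036) via the finite sum:
With c≡cos(β/2)=0.620199 and s≡sin(β/2)=0.784445, N=[2·2·1·6]^{1/2}=4.898979
k∈{0,1} keeps every argument non-negative
  k=0: (−1)^1·4.8990/(2)·0.6202^3·0.7844^1 = -0.458386
  k=1: (−1)^2·4.8990/(2)·0.6202^1·0.7844^3 = +0.733320
d^2_{0,-1}(1.8036) = -0.458386 +0.733320 = +0.274934

d=0.2749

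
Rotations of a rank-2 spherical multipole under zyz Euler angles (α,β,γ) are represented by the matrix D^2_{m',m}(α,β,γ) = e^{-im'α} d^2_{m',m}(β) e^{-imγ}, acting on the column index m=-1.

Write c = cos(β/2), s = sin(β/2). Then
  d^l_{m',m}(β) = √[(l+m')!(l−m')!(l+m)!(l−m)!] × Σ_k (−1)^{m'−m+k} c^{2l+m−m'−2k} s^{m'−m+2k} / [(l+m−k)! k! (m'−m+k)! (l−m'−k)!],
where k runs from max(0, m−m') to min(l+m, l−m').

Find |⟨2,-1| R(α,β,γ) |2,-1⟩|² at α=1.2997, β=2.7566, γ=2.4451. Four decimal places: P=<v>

D^2_{-1,-1}(1.2997,2.7566,2.4451) = e^{-i·-1·1.2997}·d^2_{-1,-1}(2.7566)·e^{-i·-1·2.4451}. Compute d first:
c=cos(2.756600/2)=0.191310, s=sin(2.756600/2)=0.981530; N=√[1·6·1·6]=6.000000
k∈{0,1} keeps every argument non-negative
  k=0: (−1)^0·6.0000/(6)·0.1913^4·0.9815^0 = +0.001340
  k=1: (−1)^1·6.0000/(2)·0.1913^2·0.9815^2 = -0.105780
d^2_{-1,-1}(2.7566) = +0.001340 -0.105780 = -0.104440
|D^2_{-1,-1}|² = |d^2_{-1,-1}(β)|² = (-0.104440)² = 0.010908 (the z-rotation phases have unit modulus)

P=0.0109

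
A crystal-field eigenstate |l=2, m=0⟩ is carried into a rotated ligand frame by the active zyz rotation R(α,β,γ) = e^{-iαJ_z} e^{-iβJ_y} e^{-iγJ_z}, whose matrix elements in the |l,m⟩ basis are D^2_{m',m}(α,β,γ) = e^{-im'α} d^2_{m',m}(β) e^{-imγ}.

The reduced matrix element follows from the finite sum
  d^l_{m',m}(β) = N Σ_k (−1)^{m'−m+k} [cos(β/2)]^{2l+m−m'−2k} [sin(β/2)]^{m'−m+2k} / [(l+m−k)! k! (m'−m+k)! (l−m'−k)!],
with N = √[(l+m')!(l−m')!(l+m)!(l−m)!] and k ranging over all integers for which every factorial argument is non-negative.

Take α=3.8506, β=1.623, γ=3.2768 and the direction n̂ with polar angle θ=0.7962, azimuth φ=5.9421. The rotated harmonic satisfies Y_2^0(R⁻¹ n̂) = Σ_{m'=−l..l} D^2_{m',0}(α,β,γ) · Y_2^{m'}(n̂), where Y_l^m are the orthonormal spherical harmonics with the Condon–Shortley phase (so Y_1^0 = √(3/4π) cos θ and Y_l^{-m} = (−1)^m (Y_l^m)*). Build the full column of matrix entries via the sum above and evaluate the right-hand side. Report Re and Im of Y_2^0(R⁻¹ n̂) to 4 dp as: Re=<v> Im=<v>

Need the full column D^2_{m',0} for m'=−2..2 at α=3.8506, β=1.6230, γ=3.2768.
cos(β/2)=0.688411, sin(β/2)=0.725321
d^2_{-2,0}: single k=2 term ⇒ +0.610705;  D = +0.092942+0.603591i
d^2_{-1,0}: k∈[1..2] ⇒ +0.579628 -0.643448 = -0.063820;  D = +0.048440+0.041552i
d^2_{0,0}: k∈[0..2] ⇒ +0.224591 -0.997277 +0.276771 = -0.495916;  D = -0.495916+0.000000i
d^2_{1,0}: k∈[0..1] ⇒ -0.579628 +0.643448 = +0.063820;  D = -0.048440+0.041552i
d^2_{2,0}: single k=0 term ⇒ +0.610705;  D = +0.092942-0.603591i
Y_2^{m'}(θ=0.7962,φ=5.9421) and Σ D·Y over m':
  (+0.0929+0.6036i)·(+0.1532+0.1244i)  (+0.0484+0.0416i)·(+0.3639+0.1292i)  (-0.4959+0.0000i)·(+0.1475+0.0000i)  (-0.0484+0.0416i)·(-0.3639+0.1292i)  (+0.0929-0.6036i)·(+0.1532-0.1244i)
Y_2^0(R⁻¹ n̂) = -0.170317+0.000000i

Re=-0.1703 Im=0.0000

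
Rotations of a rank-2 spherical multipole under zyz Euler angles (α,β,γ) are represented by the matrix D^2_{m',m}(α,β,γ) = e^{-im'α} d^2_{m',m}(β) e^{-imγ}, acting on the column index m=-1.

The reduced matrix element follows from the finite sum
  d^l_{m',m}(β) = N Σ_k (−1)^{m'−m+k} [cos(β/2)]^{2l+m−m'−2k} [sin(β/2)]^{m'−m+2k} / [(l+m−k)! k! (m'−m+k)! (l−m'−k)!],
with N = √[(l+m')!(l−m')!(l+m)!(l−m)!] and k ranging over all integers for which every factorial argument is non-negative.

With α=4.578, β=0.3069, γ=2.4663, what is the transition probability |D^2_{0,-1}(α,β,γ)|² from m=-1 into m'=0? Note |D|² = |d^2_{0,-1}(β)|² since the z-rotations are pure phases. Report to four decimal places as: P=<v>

First d^2_{0,-1}(β=0.3069), then the phase factors e^{-i(0)α} and e^{-i(-1)γ}:
With c≡cos(β/2)=0.988250 and s≡sin(β/2)=0.152848, N=[2·2·1·6]^{1/2}=4.898979
k∈{0,1} keeps every argument non-negative
  k=0: (−1)^1·4.8990/(2)·0.9882^3·0.1528^1 = -0.361357
  k=1: (−1)^2·4.8990/(2)·0.9882^1·0.1528^3 = +0.008644
d^2_{0,-1}(0.3069) = -0.361357 +0.008644 = -0.352713
|D^2_{0,-1}|² = |d^2_{0,-1}(β)|² = (-0.352713)² = 0.124406 (the z-rotation phases have unit modulus)

P=0.1244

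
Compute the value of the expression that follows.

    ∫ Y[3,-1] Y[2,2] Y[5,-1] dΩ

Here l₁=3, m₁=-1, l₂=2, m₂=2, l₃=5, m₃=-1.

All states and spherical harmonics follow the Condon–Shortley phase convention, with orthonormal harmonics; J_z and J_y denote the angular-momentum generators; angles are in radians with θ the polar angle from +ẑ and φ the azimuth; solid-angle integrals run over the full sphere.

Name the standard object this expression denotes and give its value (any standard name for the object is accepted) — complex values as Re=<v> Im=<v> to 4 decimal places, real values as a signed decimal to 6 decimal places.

Gaunt coefficient, -0.092802

This is a Gaunt coefficient — the integral of a triple product of spherical harmonics over the sphere.
m-sum 0 ✓  L=10 even ✓  1≤5≤5 ✓
Π(2lᵢ+1) = 7×5×11 = 385
triangle coeff Δ(3,2,5) = 1/2310
Σ_t [0,0]: t=0:+1/144 = 1/144
(3j)²=10/231 [(3 2 5; 0 0 0)], sign=-1
Σ_t [0,0]: t=0:+1/1152 = 1/1152
(3j)²=1/154 [(3 2 5; -1 2 -1)], sign=+1
⇒ 4πI² = 25/231
I = (-1)√(25/231/(4π)) = -0.09280237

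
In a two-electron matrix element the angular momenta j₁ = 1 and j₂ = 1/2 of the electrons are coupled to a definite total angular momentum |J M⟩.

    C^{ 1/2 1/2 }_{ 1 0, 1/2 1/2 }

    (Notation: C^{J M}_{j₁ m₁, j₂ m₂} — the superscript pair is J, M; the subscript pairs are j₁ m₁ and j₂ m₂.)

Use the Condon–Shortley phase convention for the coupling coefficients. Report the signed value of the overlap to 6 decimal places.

-0.577350  (= −√(1/3))

j₁+j₂−J=1  J+j₁−j₂=1  J−j₁+j₂=0  j₁+j₂+J+1=3
(j₁±m₁, j₂±m₂, J±M) = (1,1,1,0,1,0)
P² = 1/3
sum k=1..1:
  [1] −1/1 = -1
S = -1
C² = P²·S² = 1/3 ; C = -0.577350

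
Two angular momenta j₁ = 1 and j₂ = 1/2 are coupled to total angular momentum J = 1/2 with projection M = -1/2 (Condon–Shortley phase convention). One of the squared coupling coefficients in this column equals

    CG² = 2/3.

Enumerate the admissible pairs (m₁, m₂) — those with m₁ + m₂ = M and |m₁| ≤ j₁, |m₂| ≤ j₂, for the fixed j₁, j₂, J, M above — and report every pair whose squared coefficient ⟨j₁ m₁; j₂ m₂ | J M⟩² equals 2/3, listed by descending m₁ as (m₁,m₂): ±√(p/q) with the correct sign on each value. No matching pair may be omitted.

(-1,1/2): −√(2/3)

Admissible pairs with m₁+m₂ = M = -1/2: (-1,1/2), (0,-1/2)
  (m₁,m₂)=(0,-1/2): CG² = 1/3, CG = +√(1/3)
  (m₁,m₂)=(-1,1/2): CG² = 2/3, CG = −√(2/3)   ← matches the target
Pairs with CG² = 2/3: (-1,1/2): −√(2/3)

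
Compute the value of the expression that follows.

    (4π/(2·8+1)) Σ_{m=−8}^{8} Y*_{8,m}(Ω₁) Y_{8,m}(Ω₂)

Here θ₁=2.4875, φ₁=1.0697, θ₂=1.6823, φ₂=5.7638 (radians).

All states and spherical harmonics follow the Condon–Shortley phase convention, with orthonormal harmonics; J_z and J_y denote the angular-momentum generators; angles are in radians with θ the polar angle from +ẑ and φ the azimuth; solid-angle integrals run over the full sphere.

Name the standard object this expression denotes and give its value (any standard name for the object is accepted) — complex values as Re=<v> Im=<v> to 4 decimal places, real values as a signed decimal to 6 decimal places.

This sum is the spherical-harmonic addition theorem: it equals the Legendre polynomial P_l(cos γ) of the angle γ between the two directions.
Summing Y*_{l m}(θ₁,φ₁)·Y_{l m}(θ₂,φ₂) over m ∈ [−8, 8]; prefactor 4π/(2·8+1) = 0.739198:
  term(m=-8) = +0.004696+0.000692i   from Y*(Ω₁)=-0.006263+0.007382i, Y(Ω₂)=-0.259359-0.416170i
  term(m=-7) = +0.001416-0.011002i   from Y*(Ω₁)=-0.018079-0.047160i, Y(Ω₂)=+0.193356+0.104155i
  term(m=-6) = +0.047344+0.005216i   from Y*(Ω₁)=+0.159847+0.021714i, Y(Ω₂)=+0.295167-0.007464i
  term(m=-5) = +0.007819-0.085271i   from Y*(Ω₁)=-0.206091+0.279060i, Y(Ω₂)=-0.211115+0.127891i
  term(m=-4) = +0.109251+0.008007i   from Y*(Ω₁)=-0.202716-0.437857i, Y(Ω₂)=-0.110186+0.198500i
  term(m=-3) = +0.004592-0.083606i   from Y*(Ω₁)=+0.326280+0.022060i, Y(Ω₂)=-0.003236-0.256021i
  term(m=-2) = -0.028304-0.001036i   from Y*(Ω₁)=+0.078090-0.122207i, Y(Ω₂)=-0.099068-0.168299i
  term(m=-1) = -0.001933+0.105679i   from Y*(Ω₁)=+0.195989+0.357822i, Y(Ω₂)=+0.224907+0.128590i
  term(m=+0) = +0.003264+0.000000i   from Y*(Ω₁)=+0.017572-0.000000i, Y(Ω₂)=+0.185724+0.000000i
  term(m=+1) = -0.001933-0.105679i   from Y*(Ω₁)=-0.195989+0.357822i, Y(Ω₂)=-0.224907+0.128590i
  term(m=+2) = -0.028304+0.001036i   from Y*(Ω₁)=+0.078090+0.122207i, Y(Ω₂)=-0.099068+0.168299i
  term(m=+3) = +0.004592+0.083606i   from Y*(Ω₁)=-0.326280+0.022060i, Y(Ω₂)=+0.003236-0.256021i
  term(m=+4) = +0.109251-0.008007i   from Y*(Ω₁)=-0.202716+0.437857i, Y(Ω₂)=-0.110186-0.198500i
  term(m=+5) = +0.007819+0.085271i   from Y*(Ω₁)=+0.206091+0.279060i, Y(Ω₂)=+0.211115+0.127891i
  term(m=+6) = +0.047344-0.005216i   from Y*(Ω₁)=+0.159847-0.021714i, Y(Ω₂)=+0.295167+0.007464i
  term(m=+7) = +0.001416+0.011002i   from Y*(Ω₁)=+0.018079-0.047160i, Y(Ω₂)=-0.193356+0.104155i
  term(m=+8) = +0.004696-0.000692i   from Y*(Ω₁)=-0.006263-0.007382i, Y(Ω₂)=-0.259359+0.416170i
Σ over m = +0.293027+0.000000i; ×(4π/17) → +0.216605+0.000000i. Real part: 0.216605

Legendre polynomial (addition theorem), +0.216605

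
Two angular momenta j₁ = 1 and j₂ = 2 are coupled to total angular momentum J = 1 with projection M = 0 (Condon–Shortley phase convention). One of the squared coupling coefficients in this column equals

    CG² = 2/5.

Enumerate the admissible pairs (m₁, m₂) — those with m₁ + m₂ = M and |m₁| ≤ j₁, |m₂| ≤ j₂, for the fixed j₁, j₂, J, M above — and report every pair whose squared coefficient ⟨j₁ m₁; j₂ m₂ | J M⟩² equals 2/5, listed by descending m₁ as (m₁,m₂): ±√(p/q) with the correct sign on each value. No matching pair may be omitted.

Admissible pairs with m₁+m₂ = M = 0: (-1,1), (0,0), (1,-1)
  (m₁,m₂)=(1,-1): CG² = 3/10, CG = +√(3/10)
  (m₁,m₂)=(0,0): CG² = 2/5, CG = −√(2/5)   ← matches the target
  (m₁,m₂)=(-1,1): CG² = 3/10, CG = +√(3/10)
Pairs with CG² = 2/5: (0,0): −√(2/5)

(0,0): −√(2/5)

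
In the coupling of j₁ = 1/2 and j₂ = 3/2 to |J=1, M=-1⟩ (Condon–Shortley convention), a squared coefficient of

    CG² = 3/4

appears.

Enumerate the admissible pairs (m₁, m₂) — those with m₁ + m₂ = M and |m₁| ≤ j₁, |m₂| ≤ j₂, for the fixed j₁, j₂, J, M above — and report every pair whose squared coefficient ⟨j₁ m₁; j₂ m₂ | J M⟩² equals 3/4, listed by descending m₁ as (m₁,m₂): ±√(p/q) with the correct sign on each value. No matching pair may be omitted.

(1/2,-3/2): +√(3/4)

Admissible pairs with m₁+m₂ = M = -1: (-1/2,-1/2), (1/2,-3/2)
  (m₁,m₂)=(1/2,-3/2): CG² = 3/4, CG = +√(3/4)   ← matches the target
  (m₁,m₂)=(-1/2,-1/2): CG² = 1/4, CG = −√(1/4)
Pairs with CG² = 3/4: (1/2,-3/2): +√(3/4)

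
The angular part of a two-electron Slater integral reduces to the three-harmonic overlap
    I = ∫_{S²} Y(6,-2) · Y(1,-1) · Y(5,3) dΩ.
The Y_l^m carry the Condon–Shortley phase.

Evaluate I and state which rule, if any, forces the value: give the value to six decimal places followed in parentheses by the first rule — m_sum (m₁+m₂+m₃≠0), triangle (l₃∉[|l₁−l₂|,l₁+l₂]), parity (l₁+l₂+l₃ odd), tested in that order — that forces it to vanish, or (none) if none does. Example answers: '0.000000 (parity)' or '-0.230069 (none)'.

0.100084 (none)

m-sum 0 ✓  L=12 even ✓  5≤5≤7 ✓
Π(2lᵢ+1) = 13×3×11 = 429
triangle coeff Δ(6,1,5) = 1/858
Σ_t [1,1]: t=1:−1/14400 = -1/14400
(3j)²=6/143 [(6 1 5; 0 0 0)], sign=+1
Σ_t [0,0]: t=0:+1/161280 = 1/161280
(3j)²=1/143 [(6 1 5; -2 -1 3)], sign=+1
⇒ 4πI² = 18/143
I = (+1)√(18/143/(4π)) = 0.10008369
No selection rule forces the value: the integral is nonzero (none).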